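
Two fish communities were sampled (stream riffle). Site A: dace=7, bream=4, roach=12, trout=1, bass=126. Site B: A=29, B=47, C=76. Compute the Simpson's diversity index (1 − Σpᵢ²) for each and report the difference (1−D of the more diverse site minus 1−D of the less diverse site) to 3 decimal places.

Site A: N=150, proportions 0.04667, 0.02667, 0.08, 0.00667, 0.84, giving 1−D = 0.28507 (working shown to 5 dp, full precision carried).
Site B: N=152, proportions 0.19079, 0.30921, 0.5, giving 1−D = 0.61799.
Difference = |0.28507 − 0.61799| = 0.33292, i.e. 0.333 to 3 decimal places.

0.333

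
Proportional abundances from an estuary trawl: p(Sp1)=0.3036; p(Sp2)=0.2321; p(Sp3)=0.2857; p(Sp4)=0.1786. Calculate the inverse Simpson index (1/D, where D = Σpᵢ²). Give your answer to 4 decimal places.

D = 0.3036² + 0.2321² + 0.2857² + 0.1786² = 0.09217296 + 0.05387041 + 0.08162449 + 0.03189796 = 0.25956582 (working shown to 8 dp, full precision carried).
So 1/D = 3.852587, i.e. 3.8526 to 4 decimal places.

3.8526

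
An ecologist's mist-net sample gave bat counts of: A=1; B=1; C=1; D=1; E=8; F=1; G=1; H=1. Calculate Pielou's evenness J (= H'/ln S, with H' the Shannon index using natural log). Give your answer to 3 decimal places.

0.769

Total N = 1+1+1+1+8+1+1+1 = 15, so the proportions are 0.06667, 0.06667, 0.06667, 0.06667, 0.53333, 0.06667, 0.06667, 0.06667 (working shown to 5 dp, full precision carried).
H' = −Σ pᵢ ln pᵢ = −((-0.18054) + (-0.18054) + (-0.18054) + (-0.18054) + (-0.33526) + (-0.18054) + (-0.18054) + (-0.18054)) = 1.59901.
With S = 8 species, ln S = 2.07944, so J = 1.59901/2.07944 = 0.76896, i.e. 0.769 to 3 decimal places.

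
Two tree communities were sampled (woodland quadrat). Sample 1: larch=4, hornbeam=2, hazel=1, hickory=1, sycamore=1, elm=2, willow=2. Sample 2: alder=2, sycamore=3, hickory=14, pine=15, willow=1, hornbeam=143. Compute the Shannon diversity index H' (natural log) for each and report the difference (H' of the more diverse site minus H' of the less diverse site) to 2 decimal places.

1.09

Sample 1: N=13, proportions 0.3077, 0.1538, 0.0769, 0.0769, 0.0769, 0.1538, 0.1538, giving H' = 1.8185 (working shown to 4 dp, full precision carried).
Sample 2: N=178, proportions 0.0112, 0.0169, 0.0787, 0.0843, 0.0056, 0.8034, giving H' = 0.7327.
Difference = |1.8185 − 0.7327| = 1.0858, i.e. 1.09 to 2 decimal places.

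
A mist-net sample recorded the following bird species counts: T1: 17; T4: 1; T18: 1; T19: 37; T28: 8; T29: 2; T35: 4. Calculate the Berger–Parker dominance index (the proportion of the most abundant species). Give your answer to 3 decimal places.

0.529

Total N = 17+1+1+37+8+2+4 = 70, so the proportions are 0.24286, 0.01429, 0.01429, 0.52857, 0.11429, 0.02857, 0.05714 (working shown to 5 dp, full precision carried).
The largest proportion is 0.52857, i.e. d = 0.529 to 3 decimal places.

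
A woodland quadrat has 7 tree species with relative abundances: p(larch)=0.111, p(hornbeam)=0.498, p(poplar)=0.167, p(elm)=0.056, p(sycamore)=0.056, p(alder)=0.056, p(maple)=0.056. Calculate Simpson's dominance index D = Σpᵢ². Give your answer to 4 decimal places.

0.3008

D = 0.111² + 0.498² + 0.167² + 0.056² + 0.056² + 0.056² + 0.056² = 0.012321 + 0.248004 + 0.027889 + 0.003136 + 0.003136 + 0.003136 + 0.003136 = 0.300758 (working shown to 6 dp, full precision carried).
To 4 decimal places, D = 0.3008.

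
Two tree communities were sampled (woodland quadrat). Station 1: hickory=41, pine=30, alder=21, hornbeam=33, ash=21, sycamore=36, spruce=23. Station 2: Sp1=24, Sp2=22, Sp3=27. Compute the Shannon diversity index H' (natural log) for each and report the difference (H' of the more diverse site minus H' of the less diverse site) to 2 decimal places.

Station 1: N=205, proportions 0.2, 0.1463, 0.1024, 0.161, 0.1024, 0.1756, 0.1122, giving H' = 1.9149 (working shown to 4 dp, full precision carried).
Station 2: N=73, proportions 0.3288, 0.3014, 0.3699, giving H' = 1.0951.
Difference = |1.9149 − 1.0951| = 0.8198, i.e. 0.82 to 2 decimal places.

0.82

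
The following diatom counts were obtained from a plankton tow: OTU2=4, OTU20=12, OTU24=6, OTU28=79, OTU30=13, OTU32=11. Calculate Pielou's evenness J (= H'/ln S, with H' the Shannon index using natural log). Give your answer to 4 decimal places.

Total N = 4+12+6+79+13+11 = 125, so the proportions are 0.032, 0.096, 0.048, 0.632, 0.104, 0.088 (working shown to 6 dp, full precision carried).
H' = −Σ pᵢ ln pᵢ = −((-0.110145) + (-0.224967) + (-0.145755) + (-0.290003) + (-0.235390) + (-0.213877)) = 1.220136.
With S = 6 species, ln S = 1.791759, so J = 1.220136/1.791759 = 0.680971, i.e. 0.6810 to 4 decimal places.

0.6810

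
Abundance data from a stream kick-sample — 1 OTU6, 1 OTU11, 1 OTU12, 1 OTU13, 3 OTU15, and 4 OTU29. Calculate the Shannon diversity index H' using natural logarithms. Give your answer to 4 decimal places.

Total N = 1+1+1+1+3+4 = 11, so the proportions are 0.090909, 0.090909, 0.090909, 0.090909, 0.272727, 0.363636 (working shown to 6 dp, full precision carried).
Each pᵢ ln pᵢ term: 0.090909×(-2.397895)=-0.217990, 0.090909×(-2.397895)=-0.217990, 0.090909×(-2.397895)=-0.217990, 0.090909×(-2.397895)=-0.217990, 0.272727×(-1.299283)=-0.354350, 0.363636×(-1.011601)=-0.367855.
Sum = -1.594167, so H' = 1.5942.

1.5942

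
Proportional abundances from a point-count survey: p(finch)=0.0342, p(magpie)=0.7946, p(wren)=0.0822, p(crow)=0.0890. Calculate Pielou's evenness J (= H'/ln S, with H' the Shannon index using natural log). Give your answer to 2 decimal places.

0.52

H' = −Σ pᵢ ln pᵢ = −((-0.1154) + (-0.1827) + (-0.2054) + (-0.2153)) = 0.7188 (working shown to 4 dp, full precision carried).
With S = 4 species, ln S = 1.3863, so J = 0.7188/1.3863 = 0.5185, i.e. 0.52 to 2 decimal places.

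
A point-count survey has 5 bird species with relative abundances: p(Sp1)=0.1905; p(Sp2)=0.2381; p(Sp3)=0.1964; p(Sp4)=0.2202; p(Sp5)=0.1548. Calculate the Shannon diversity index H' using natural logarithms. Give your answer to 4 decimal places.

Each pᵢ ln pᵢ term (working shown to 6 dp, full precision carried): 0.1905×(-1.658103)=-0.315869, 0.2381×(-1.435065)=-0.341689, 0.1964×(-1.627602)=-0.319661, 0.2202×(-1.513219)=-0.333211, 0.1548×(-1.865621)=-0.288798.
Sum = -1.599228, so H' = 1.5992.

1.5992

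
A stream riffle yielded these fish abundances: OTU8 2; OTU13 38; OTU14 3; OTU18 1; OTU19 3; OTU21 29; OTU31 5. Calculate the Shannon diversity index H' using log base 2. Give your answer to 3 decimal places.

1.853

Total N = 2+38+3+1+3+29+5 = 81, so the proportions are 0.02469, 0.46914, 0.03704, 0.01235, 0.03704, 0.35802, 0.06173 (working shown to 5 dp, full precision carried).
Each pᵢ log₂ pᵢ term: 0.02469×(-5.33985)=-0.13185, 0.46914×(-1.09192)=-0.51226, 0.03704×(-4.75489)=-0.17611, 0.01235×(-6.33985)=-0.07827, 0.03704×(-4.75489)=-0.17611, 0.35802×(-1.48187)=-0.53055, 0.06173×(-4.01792)=-0.24802.
Sum = -1.85316, so H' = 1.853.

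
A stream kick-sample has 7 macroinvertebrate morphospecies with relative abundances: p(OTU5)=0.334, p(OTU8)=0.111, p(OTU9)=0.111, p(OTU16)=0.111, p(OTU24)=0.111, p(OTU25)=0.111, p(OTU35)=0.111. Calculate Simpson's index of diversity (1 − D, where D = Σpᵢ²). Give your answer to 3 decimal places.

D = 0.334² + 0.111² + 0.111² + 0.111² + 0.111² + 0.111² + 0.111² = 0.11156 + 0.01232 + 0.01232 + 0.01232 + 0.01232 + 0.01232 + 0.01232 = 0.18548 (working shown to 5 dp, full precision carried).
So 1 − D = 0.81452, i.e. 0.815 to 3 decimal places.

0.815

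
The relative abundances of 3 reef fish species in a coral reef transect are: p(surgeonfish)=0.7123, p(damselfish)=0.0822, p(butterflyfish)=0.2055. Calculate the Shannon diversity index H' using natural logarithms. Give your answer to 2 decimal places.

0.77

Each pᵢ ln pᵢ term (working shown to 4 dp, full precision carried): 0.7123×(-0.3393)=-0.2417, 0.0822×(-2.4986)=-0.2054, 0.2055×(-1.5823)=-0.3252.
Sum = -0.7722, so H' = 0.77.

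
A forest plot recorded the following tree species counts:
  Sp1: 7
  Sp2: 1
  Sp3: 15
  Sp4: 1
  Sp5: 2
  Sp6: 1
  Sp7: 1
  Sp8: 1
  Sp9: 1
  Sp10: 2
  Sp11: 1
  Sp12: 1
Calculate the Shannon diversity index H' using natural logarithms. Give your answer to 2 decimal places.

Total N = 7+1+15+1+2+1+1+1+1+2+1+1 = 34, so the proportions are 0.2059, 0.0294, 0.4412, 0.0294, 0.0588, 0.0294, 0.0294, 0.0294, 0.0294, 0.0588, 0.0294, 0.0294 (working shown to 4 dp, full precision carried).
Each pᵢ ln pᵢ term: 0.2059×(-1.5805)=-0.3254, 0.0294×(-3.5264)=-0.1037, 0.4412×(-0.8183)=-0.3610, 0.0294×(-3.5264)=-0.1037, 0.0588×(-2.8332)=-0.1667, 0.0294×(-3.5264)=-0.1037, 0.0294×(-3.5264)=-0.1037, 0.0294×(-3.5264)=-0.1037, 0.0294×(-3.5264)=-0.1037, 0.0588×(-2.8332)=-0.1667, 0.0294×(-3.5264)=-0.1037, 0.0294×(-3.5264)=-0.1037.
Sum = -1.8495, so H' = 1.85.

1.85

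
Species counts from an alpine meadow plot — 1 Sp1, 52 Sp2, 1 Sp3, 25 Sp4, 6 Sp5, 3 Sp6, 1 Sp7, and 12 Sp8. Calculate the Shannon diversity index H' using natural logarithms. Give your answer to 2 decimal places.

1.35

Total N = 1+52+1+25+6+3+1+12 = 101, so the proportions are 0.0099, 0.5149, 0.0099, 0.2475, 0.0594, 0.0297, 0.0099, 0.1188 (working shown to 4 dp, full precision carried).
Each pᵢ ln pᵢ term: 0.0099×(-4.6151)=-0.0457, 0.5149×(-0.6639)=-0.3418, 0.0099×(-4.6151)=-0.0457, 0.2475×(-1.3962)=-0.3456, 0.0594×(-2.8234)=-0.1677, 0.0297×(-3.5165)=-0.1045, 0.0099×(-4.6151)=-0.0457, 0.1188×(-2.1302)=-0.2531.
Sum = -1.3498, so H' = 1.35.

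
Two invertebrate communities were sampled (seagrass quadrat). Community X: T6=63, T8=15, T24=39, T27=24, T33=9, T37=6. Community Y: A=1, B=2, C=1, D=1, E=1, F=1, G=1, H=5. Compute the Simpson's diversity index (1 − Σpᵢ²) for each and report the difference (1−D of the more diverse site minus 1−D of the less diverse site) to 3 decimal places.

0.056

Community X: N=156, proportions 0.40385, 0.09615, 0.25, 0.15385, 0.05769, 0.03846, giving 1−D = 0.73669 (working shown to 5 dp, full precision carried).
Community Y: N=13, proportions 0.07692, 0.15385, 0.07692, 0.07692, 0.07692, 0.07692, 0.07692, 0.38462, giving 1−D = 0.79290.
Difference = |0.73669 − 0.79290| = 0.05621, i.e. 0.056 to 3 decimal places.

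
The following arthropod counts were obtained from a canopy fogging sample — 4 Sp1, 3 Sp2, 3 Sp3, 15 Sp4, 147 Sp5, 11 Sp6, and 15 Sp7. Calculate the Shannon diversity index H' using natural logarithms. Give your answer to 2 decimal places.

0.98

Total N = 4+3+3+15+147+11+15 = 198, so the proportions are 0.0202, 0.0152, 0.0152, 0.0758, 0.7424, 0.0556, 0.0758 (working shown to 4 dp, full precision carried).
Each pᵢ ln pᵢ term: 0.0202×(-3.9020)=-0.0788, 0.0152×(-4.1897)=-0.0635, 0.0152×(-4.1897)=-0.0635, 0.0758×(-2.5802)=-0.1955, 0.7424×(-0.2978)=-0.2211, 0.0556×(-2.8904)=-0.1606, 0.0758×(-2.5802)=-0.1955.
Sum = -0.9784, so H' = 0.98.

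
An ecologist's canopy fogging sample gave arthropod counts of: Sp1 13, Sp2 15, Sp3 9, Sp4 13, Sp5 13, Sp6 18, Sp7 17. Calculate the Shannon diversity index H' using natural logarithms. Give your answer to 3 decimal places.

1.926

Total N = 13+15+9+13+13+18+17 = 98, so the proportions are 0.13265, 0.15306, 0.09184, 0.13265, 0.13265, 0.18367, 0.17347 (working shown to 5 dp, full precision carried).
Each pᵢ ln pᵢ term: 0.13265×(-2.02002)=-0.26796, 0.15306×(-1.87692)=-0.28728, 0.09184×(-2.38774)=-0.21928, 0.13265×(-2.02002)=-0.26796, 0.13265×(-2.02002)=-0.26796, 0.18367×(-1.69460)=-0.31125, 0.17347×(-1.75175)=-0.30388.
Sum = -1.92558, so H' = 1.926.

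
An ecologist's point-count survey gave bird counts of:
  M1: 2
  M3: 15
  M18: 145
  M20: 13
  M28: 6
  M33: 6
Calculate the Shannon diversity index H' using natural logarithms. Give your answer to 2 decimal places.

0.85

Total N = 2+15+145+13+6+6 = 187, so the proportions are 0.0107, 0.0802, 0.7754, 0.0695, 0.0321, 0.0321 (working shown to 4 dp, full precision carried).
Each pᵢ ln pᵢ term: 0.0107×(-4.5380)=-0.0485, 0.0802×(-2.5231)=-0.2024, 0.7754×(-0.2544)=-0.1972, 0.0695×(-2.6662)=-0.1853, 0.0321×(-3.4393)=-0.1104, 0.0321×(-3.4393)=-0.1104.
Sum = -0.8542, so H' = 0.85.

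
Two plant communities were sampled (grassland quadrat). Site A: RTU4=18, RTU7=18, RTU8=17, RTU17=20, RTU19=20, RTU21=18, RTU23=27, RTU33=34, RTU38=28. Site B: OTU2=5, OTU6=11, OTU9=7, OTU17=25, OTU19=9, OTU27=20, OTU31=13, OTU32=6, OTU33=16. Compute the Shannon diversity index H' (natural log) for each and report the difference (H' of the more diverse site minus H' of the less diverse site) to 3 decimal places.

0.097

Site A: N=200, proportions 0.09, 0.09, 0.085, 0.1, 0.1, 0.09, 0.135, 0.17, 0.14, giving H' = 2.16702 (working shown to 5 dp, full precision carried).
Site B: N=112, proportions 0.04464, 0.09821, 0.0625, 0.22321, 0.08036, 0.17857, 0.11607, 0.05357, 0.14286, giving H' = 2.06972.
Difference = |2.16702 − 2.06972| = 0.09730, i.e. 0.097 to 3 decimal places.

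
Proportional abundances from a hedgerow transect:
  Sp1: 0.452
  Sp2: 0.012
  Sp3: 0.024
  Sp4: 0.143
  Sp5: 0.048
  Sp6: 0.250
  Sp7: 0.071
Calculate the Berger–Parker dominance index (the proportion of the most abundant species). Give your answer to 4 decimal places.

0.4520

The largest proportion is 0.452, i.e. d = 0.4520 to 4 decimal places.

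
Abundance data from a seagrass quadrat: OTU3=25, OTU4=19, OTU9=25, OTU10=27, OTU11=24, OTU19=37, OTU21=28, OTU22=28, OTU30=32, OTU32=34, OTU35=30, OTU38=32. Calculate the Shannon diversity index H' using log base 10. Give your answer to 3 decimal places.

1.073

Total N = 25+19+25+27+24+37+28+28+32+34+30+32 = 341, so the proportions are 0.07331, 0.05572, 0.07331, 0.07918, 0.07038, 0.1085, 0.08211, 0.08211, 0.09384, 0.09971, 0.08798, 0.09384 (working shown to 5 dp, full precision carried).
Each pᵢ log₁₀ pᵢ term: 0.07331×(-1.13481)=-0.08320, 0.05572×(-1.25400)=-0.06987, 0.07331×(-1.13481)=-0.08320, 0.07918×(-1.10139)=-0.08721, 0.07038×(-1.15254)=-0.08112, 0.1085×(-0.96455)=-0.10466, 0.08211×(-1.08560)=-0.08914, 0.08211×(-1.08560)=-0.08914, 0.09384×(-1.02760)=-0.09643, 0.09971×(-1.00128)=-0.09983, 0.08798×(-1.05563)=-0.09287, 0.09384×(-1.02760)=-0.09643.
Sum = -1.07310, so H' = 1.073.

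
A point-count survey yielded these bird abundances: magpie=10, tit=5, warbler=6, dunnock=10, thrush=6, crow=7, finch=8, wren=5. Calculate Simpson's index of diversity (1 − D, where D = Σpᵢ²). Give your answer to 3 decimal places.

0.866

Total N = 10+5+6+10+6+7+8+5 = 57, so the proportions are 0.17544, 0.08772, 0.10526, 0.17544, 0.10526, 0.12281, 0.14035, 0.08772 (working shown to 5 dp, full precision carried).
D = 0.17544² + 0.08772² + 0.10526² + 0.17544² + 0.10526² + 0.12281² + 0.14035² + 0.08772² = 0.03078 + 0.00769 + 0.01108 + 0.03078 + 0.01108 + 0.01508 + 0.01970 + 0.00769 = 0.13389.
So 1 − D = 0.86611, i.e. 0.866 to 3 decimal places.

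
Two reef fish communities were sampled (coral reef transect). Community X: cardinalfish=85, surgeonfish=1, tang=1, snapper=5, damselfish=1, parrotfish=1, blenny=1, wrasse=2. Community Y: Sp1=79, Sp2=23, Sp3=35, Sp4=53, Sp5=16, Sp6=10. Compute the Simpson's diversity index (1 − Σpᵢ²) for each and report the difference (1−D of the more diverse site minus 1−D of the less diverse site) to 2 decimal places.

0.53

Community X: N=97, proportions 0.8763, 0.0103, 0.0103, 0.0515, 0.0103, 0.0103, 0.0103, 0.0206, giving 1−D = 0.2285 (working shown to 4 dp, full precision carried).
Community Y: N=216, proportions 0.3657, 0.1065, 0.162, 0.2454, 0.0741, 0.0463, giving 1−D = 0.7608.
Difference = |0.2285 − 0.7608| = 0.5323, i.e. 0.53 to 2 decimal places.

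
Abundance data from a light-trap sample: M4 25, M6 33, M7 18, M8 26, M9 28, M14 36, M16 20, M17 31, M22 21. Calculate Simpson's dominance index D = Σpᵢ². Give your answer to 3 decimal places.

Total N = 25+33+18+26+28+36+20+31+21 = 238, so the proportions are 0.10504, 0.13866, 0.07563, 0.10924, 0.11765, 0.15126, 0.08403, 0.13025, 0.08824 (working shown to 5 dp, full precision carried).
D = 0.10504² + 0.13866² + 0.07563² + 0.10924² + 0.11765² + 0.15126² + 0.08403² + 0.13025² + 0.08824² = 0.01103 + 0.01923 + 0.00572 + 0.01193 + 0.01384 + 0.02288 + 0.00706 + 0.01697 + 0.00779 = 0.11645.
To 3 decimal places, D = 0.116.

0.116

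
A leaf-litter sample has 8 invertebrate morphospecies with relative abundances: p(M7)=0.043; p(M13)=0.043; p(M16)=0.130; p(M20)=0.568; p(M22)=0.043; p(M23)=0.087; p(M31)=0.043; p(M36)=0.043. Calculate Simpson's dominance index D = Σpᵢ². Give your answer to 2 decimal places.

D = 0.043² + 0.043² + 0.13² + 0.568² + 0.043² + 0.087² + 0.043² + 0.043² = 0.0018 + 0.0018 + 0.0169 + 0.3226 + 0.0018 + 0.0076 + 0.0018 + 0.0018 = 0.3563 (working shown to 4 dp, full precision carried).
To 2 decimal places, D = 0.36.

0.36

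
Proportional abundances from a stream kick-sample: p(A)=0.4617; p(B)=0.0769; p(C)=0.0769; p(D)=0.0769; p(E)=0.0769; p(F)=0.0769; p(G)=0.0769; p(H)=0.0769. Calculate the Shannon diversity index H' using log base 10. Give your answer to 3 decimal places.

Each pᵢ log₁₀ pᵢ term (working shown to 5 dp, full precision carried): 0.4617×(-0.33564)=-0.15497, 0.0769×(-1.11407)=-0.08567, 0.0769×(-1.11407)=-0.08567, 0.0769×(-1.11407)=-0.08567, 0.0769×(-1.11407)=-0.08567, 0.0769×(-1.11407)=-0.08567, 0.0769×(-1.11407)=-0.08567, 0.0769×(-1.11407)=-0.08567.
Sum = -0.75467, so H' = 0.755.

0.755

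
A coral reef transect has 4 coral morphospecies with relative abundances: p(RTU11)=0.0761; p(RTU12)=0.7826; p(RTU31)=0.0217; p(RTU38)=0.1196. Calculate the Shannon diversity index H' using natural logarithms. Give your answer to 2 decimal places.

0.72

Each pᵢ ln pᵢ term (working shown to 5 dp, full precision carried): 0.0761×(-2.57571)=-0.19601, 0.7826×(-0.24513)=-0.19184, 0.0217×(-3.83044)=-0.08312, 0.1196×(-2.12360)=-0.25398.
Sum = -0.72496, so H' = 0.72.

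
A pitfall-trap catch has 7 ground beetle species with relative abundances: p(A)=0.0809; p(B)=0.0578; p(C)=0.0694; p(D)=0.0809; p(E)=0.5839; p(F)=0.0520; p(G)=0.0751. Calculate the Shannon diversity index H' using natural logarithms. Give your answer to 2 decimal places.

Each pᵢ ln pᵢ term (working shown to 4 dp, full precision carried): 0.0809×(-2.5145)=-0.2034, 0.0578×(-2.8508)=-0.1648, 0.0694×(-2.6679)=-0.1852, 0.0809×(-2.5145)=-0.2034, 0.5839×(-0.5380)=-0.3142, 0.052×(-2.9565)=-0.1537, 0.0751×(-2.5889)=-0.1944.
Sum = -1.4191, so H' = 1.42.

1.42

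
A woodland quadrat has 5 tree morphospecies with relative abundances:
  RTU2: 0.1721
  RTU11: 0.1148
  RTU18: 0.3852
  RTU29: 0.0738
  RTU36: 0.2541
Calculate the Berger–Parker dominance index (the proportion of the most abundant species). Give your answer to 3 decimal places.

The largest proportion is 0.3852, i.e. d = 0.385 to 3 decimal places.

0.385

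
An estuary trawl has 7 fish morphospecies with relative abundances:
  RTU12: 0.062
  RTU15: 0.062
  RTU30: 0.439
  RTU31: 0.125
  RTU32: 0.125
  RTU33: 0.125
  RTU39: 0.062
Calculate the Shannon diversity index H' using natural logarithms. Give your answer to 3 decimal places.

Each pᵢ ln pᵢ term (working shown to 5 dp, full precision carried): 0.062×(-2.78062)=-0.17240, 0.062×(-2.78062)=-0.17240, 0.439×(-0.82326)=-0.36141, 0.125×(-2.07944)=-0.25993, 0.125×(-2.07944)=-0.25993, 0.125×(-2.07944)=-0.25993, 0.062×(-2.78062)=-0.17240.
Sum = -1.65840, so H' = 1.658.

1.658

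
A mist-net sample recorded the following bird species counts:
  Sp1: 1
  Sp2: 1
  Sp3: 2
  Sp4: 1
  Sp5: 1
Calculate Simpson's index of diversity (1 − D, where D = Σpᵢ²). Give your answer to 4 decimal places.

0.7778

Total N = 1+1+2+1+1 = 6, so the proportions are 0.166667, 0.166667, 0.333333, 0.166667, 0.166667 (working shown to 6 dp, full precision carried).
D = 0.166667² + 0.166667² + 0.333333² + 0.166667² + 0.166667² = 0.027778 + 0.027778 + 0.111111 + 0.027778 + 0.027778 = 0.222222.
So 1 − D = 0.777778, i.e. 0.7778 to 4 decimal places.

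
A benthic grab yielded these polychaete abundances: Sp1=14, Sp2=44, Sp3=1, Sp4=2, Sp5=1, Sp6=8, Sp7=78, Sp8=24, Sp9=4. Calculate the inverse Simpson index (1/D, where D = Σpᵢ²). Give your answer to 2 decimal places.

3.49

Total N = 14+44+1+2+1+8+78+24+4 = 176, so the proportions are 0.079545, 0.25, 0.005682, 0.011364, 0.005682, 0.045455, 0.443182, 0.136364, 0.022727 (working shown to 6 dp, full precision carried).
D = 0.079545² + 0.25² + 0.005682² + 0.011364² + 0.005682² + 0.045455² + 0.443182² + 0.136364² + 0.022727² = 0.006327 + 0.062500 + 0.000032 + 0.000129 + 0.000032 + 0.002066 + 0.196410 + 0.018595 + 0.000517 = 0.286609.
So 1/D = 3.4891, i.e. 3.49 to 2 decimal places.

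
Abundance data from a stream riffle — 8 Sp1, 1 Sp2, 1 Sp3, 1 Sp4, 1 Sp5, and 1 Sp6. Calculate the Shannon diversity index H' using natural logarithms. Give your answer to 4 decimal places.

Total N = 8+1+1+1+1+1 = 13, so the proportions are 0.615385, 0.076923, 0.076923, 0.076923, 0.076923, 0.076923 (working shown to 6 dp, full precision carried).
Each pᵢ ln pᵢ term: 0.615385×(-0.485508)=-0.298774, 0.076923×(-2.564949)=-0.197304, 0.076923×(-2.564949)=-0.197304, 0.076923×(-2.564949)=-0.197304, 0.076923×(-2.564949)=-0.197304, 0.076923×(-2.564949)=-0.197304.
Sum = -1.285293, so H' = 1.2853.

1.2853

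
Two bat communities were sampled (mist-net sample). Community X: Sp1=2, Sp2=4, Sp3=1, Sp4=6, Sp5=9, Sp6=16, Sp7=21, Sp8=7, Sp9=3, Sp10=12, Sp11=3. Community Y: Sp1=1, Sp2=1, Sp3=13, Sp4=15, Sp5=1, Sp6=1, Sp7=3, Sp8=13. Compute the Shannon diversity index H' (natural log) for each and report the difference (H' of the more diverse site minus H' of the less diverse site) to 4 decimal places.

0.5331

Community X: N=84, proportions 0.023809524, 0.047619048, 0.011904762, 0.071428571, 0.107142857, 0.19047619, 0.25, 0.083333333, 0.035714286, 0.142857143, 0.035714286, giving H' = 2.100038642 (working shown to 9 dp, full precision carried).
Community Y: N=48, proportions 0.020833333, 0.020833333, 0.270833333, 0.3125, 0.020833333, 0.020833333, 0.0625, 0.270833333, giving H' = 1.566924486.
Difference = |2.100038642 − 1.566924486| = 0.533114156, i.e. 0.5331 to 4 decimal places.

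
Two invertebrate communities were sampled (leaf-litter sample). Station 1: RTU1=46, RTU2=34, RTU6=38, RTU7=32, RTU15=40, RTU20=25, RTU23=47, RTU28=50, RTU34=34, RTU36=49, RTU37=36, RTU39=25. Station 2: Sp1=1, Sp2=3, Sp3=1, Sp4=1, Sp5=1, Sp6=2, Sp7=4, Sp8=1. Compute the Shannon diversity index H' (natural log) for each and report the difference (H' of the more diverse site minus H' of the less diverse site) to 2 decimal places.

0.55

Station 1: N=456, proportions 0.1009, 0.0746, 0.0833, 0.0702, 0.0877, 0.0548, 0.1031, 0.1096, 0.0746, 0.1075, 0.0789, 0.0548, giving H' = 2.4606 (working shown to 4 dp, full precision carried).
Station 2: N=14, proportions 0.0714, 0.2143, 0.0714, 0.0714, 0.0714, 0.1429, 0.2857, 0.0714, giving H' = 1.9085.
Difference = |2.4606 − 1.9085| = 0.5521, i.e. 0.55 to 2 decimal places.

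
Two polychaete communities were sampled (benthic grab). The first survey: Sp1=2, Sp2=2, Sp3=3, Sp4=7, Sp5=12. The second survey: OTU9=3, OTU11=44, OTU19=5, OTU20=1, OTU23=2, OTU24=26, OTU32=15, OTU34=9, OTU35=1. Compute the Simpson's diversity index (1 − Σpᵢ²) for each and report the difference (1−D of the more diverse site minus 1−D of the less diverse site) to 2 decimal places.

The first survey: N=26, proportions 0.0769, 0.0769, 0.1154, 0.2692, 0.4615, giving 1−D = 0.6893 (working shown to 4 dp, full precision carried).
The second survey: N=106, proportions 0.0283, 0.4151, 0.0472, 0.0094, 0.0189, 0.2453, 0.1415, 0.0849, 0.0094, giving 1−D = 0.7367.
Difference = |0.6893 − 0.7367| = 0.0474, i.e. 0.05 to 2 decimal places.

0.05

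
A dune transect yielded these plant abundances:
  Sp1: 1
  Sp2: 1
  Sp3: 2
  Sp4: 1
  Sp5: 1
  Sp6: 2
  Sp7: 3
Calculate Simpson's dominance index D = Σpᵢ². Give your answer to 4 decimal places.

Total N = 1+1+2+1+1+2+3 = 11, so the proportions are 0.090909, 0.090909, 0.181818, 0.090909, 0.090909, 0.181818, 0.272727 (working shown to 6 dp, full precision carried).
D = 0.090909² + 0.090909² + 0.181818² + 0.090909² + 0.090909² + 0.181818² + 0.272727² = 0.008264 + 0.008264 + 0.033058 + 0.008264 + 0.008264 + 0.033058 + 0.074380 = 0.173554.
To 4 decimal places, D = 0.1736.

0.1736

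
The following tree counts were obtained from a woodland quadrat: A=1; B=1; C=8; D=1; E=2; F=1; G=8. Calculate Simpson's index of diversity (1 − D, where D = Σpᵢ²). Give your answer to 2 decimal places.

Total N = 1+1+8+1+2+1+8 = 22, so the proportions are 0.0455, 0.0455, 0.3636, 0.0455, 0.0909, 0.0455, 0.3636 (working shown to 4 dp, full precision carried).
D = 0.0455² + 0.0455² + 0.3636² + 0.0455² + 0.0909² + 0.0455² + 0.3636² = 0.0021 + 0.0021 + 0.1322 + 0.0021 + 0.0083 + 0.0021 + 0.1322 = 0.2810.
So 1 − D = 0.7190, i.e. 0.72 to 2 decimal places.

0.72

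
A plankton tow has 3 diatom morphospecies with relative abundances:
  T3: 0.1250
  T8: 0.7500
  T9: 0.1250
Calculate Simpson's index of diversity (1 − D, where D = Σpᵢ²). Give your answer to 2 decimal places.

D = 0.125² + 0.75² + 0.125² = 0.0156 + 0.5625 + 0.0156 = 0.5938 (working shown to 4 dp, full precision carried).
So 1 − D = 0.4062, i.e. 0.41 to 2 decimal places.

0.41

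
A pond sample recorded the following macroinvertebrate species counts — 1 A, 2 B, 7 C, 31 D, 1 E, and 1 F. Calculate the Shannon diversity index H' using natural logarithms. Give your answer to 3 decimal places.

0.937

Total N = 1+2+7+31+1+1 = 43, so the proportions are 0.02326, 0.04651, 0.16279, 0.72093, 0.02326, 0.02326 (working shown to 5 dp, full precision carried).
Each pᵢ ln pᵢ term: 0.02326×(-3.76120)=-0.08747, 0.04651×(-3.06805)=-0.14270, 0.16279×(-1.81529)=-0.29551, 0.72093×(-0.32721)=-0.23590, 0.02326×(-3.76120)=-0.08747, 0.02326×(-3.76120)=-0.08747.
Sum = -0.93652, so H' = 0.937.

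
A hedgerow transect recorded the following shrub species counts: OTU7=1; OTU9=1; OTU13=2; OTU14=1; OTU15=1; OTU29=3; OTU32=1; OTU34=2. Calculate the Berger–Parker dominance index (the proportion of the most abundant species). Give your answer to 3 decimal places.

0.250

Total N = 1+1+2+1+1+3+1+2 = 12, so the proportions are 0.08333, 0.08333, 0.16667, 0.08333, 0.08333, 0.25, 0.08333, 0.16667 (working shown to 5 dp, full precision carried).
The largest proportion is 0.25, i.e. d = 0.250 to 3 decimal places.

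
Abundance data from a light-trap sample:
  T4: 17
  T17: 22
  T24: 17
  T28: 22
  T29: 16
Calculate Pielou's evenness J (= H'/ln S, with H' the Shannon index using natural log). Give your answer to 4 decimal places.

Total N = 17+22+17+22+16 = 94, so the proportions are 0.180851, 0.234043, 0.180851, 0.234043, 0.170213 (working shown to 6 dp, full precision carried).
H' = −Σ pᵢ ln pᵢ = −((-0.309270) + (-0.339889) + (-0.309270) + (-0.339889) + (-0.301397)) = 1.599715.
With S = 5 species, ln S = 1.609438, so J = 1.599715/1.609438 = 0.993959, i.e. 0.9940 to 4 decimal places.

0.9940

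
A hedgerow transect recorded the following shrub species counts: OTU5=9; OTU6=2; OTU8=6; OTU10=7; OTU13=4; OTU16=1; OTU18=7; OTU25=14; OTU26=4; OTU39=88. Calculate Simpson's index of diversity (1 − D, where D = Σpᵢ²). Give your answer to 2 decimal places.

0.59

Total N = 9+2+6+7+4+1+7+14+4+88 = 142, so the proportions are 0.0634, 0.0141, 0.0423, 0.0493, 0.0282, 0.007, 0.0493, 0.0986, 0.0282, 0.6197 (working shown to 4 dp, full precision carried).
D = 0.0634² + 0.0141² + 0.0423² + 0.0493² + 0.0282² + 0.007² + 0.0493² + 0.0986² + 0.0282² + 0.6197² = 0.0040 + 0.0002 + 0.0018 + 0.0024 + 0.0008 + 0.0000 + 0.0024 + 0.0097 + 0.0008 + 0.3841 = 0.4063.
So 1 − D = 0.5937, i.e. 0.59 to 2 decimal places.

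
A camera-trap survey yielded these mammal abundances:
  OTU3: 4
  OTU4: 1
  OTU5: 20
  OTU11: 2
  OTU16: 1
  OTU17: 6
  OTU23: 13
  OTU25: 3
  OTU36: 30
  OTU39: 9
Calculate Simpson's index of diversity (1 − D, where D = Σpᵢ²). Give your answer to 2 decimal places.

Total N = 4+1+20+2+1+6+13+3+30+9 = 89, so the proportions are 0.0449, 0.0112, 0.2247, 0.0225, 0.0112, 0.0674, 0.1461, 0.0337, 0.3371, 0.1011 (working shown to 4 dp, full precision carried).
D = 0.0449² + 0.0112² + 0.2247² + 0.0225² + 0.0112² + 0.0674² + 0.1461² + 0.0337² + 0.3371² + 0.1011² = 0.0020 + 0.0001 + 0.0505 + 0.0005 + 0.0001 + 0.0045 + 0.0213 + 0.0011 + 0.1136 + 0.0102 = 0.2041.
So 1 − D = 0.7959, i.e. 0.80 to 2 decimal places.

0.80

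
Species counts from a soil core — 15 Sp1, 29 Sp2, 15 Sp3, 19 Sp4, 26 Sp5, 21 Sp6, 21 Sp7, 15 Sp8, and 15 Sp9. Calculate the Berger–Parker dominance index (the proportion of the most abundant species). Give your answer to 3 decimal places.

Total N = 15+29+15+19+26+21+21+15+15 = 176, so the proportions are 0.08523, 0.16477, 0.08523, 0.10795, 0.14773, 0.11932, 0.11932, 0.08523, 0.08523 (working shown to 5 dp, full precision carried).
The largest proportion is 0.16477, i.e. d = 0.165 to 3 decimal places.

0.165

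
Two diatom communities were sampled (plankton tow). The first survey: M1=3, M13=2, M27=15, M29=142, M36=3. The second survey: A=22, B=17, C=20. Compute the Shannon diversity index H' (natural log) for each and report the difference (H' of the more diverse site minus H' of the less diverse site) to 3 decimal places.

The first survey: N=165, proportions 0.01818, 0.01212, 0.09091, 0.86061, 0.01818, giving H' = 0.54639 (working shown to 5 dp, full precision carried).
The second survey: N=59, proportions 0.37288, 0.28814, 0.33898, giving H' = 1.09309.
Difference = |0.54639 − 1.09309| = 0.54670, i.e. 0.547 to 3 decimal places.

0.547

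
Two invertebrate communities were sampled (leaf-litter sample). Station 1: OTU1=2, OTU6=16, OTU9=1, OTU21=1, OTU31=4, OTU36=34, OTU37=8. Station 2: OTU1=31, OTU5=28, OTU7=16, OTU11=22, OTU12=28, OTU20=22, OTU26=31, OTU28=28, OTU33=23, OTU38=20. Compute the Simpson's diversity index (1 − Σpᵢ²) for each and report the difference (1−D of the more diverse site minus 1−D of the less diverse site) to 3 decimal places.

Station 1: N=66, proportions 0.0303, 0.24242, 0.01515, 0.01515, 0.06061, 0.51515, 0.12121, giving 1−D = 0.65611 (working shown to 5 dp, full precision carried).
Station 2: N=249, proportions 0.1245, 0.11245, 0.06426, 0.08835, 0.11245, 0.08835, 0.1245, 0.11245, 0.09237, 0.08032, giving 1−D = 0.89634.
Difference = |0.65611 − 0.89634| = 0.24023, i.e. 0.240 to 3 decimal places.

0.240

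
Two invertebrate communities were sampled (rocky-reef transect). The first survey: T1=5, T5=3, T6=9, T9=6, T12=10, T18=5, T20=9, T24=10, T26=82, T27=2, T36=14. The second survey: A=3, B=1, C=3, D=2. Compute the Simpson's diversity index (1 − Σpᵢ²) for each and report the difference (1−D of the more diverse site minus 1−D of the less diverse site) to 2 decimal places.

The first survey: N=155, proportions 0.03226, 0.01935, 0.05806, 0.03871, 0.06452, 0.03226, 0.05806, 0.06452, 0.52903, 0.0129, 0.09032, giving 1−D = 0.69278 (working shown to 5 dp, full precision carried).
The second survey: N=9, proportions 0.33333, 0.11111, 0.33333, 0.22222, giving 1−D = 0.71605.
Difference = |0.69278 − 0.71605| = 0.02327, i.e. 0.02 to 2 decimal places.

0.02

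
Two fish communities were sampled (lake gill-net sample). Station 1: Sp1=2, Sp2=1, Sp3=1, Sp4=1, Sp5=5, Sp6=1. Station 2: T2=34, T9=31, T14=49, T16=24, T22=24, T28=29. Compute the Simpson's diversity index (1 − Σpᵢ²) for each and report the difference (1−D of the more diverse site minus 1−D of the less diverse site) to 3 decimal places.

Station 1: N=11, proportions 0.18182, 0.09091, 0.09091, 0.09091, 0.45455, 0.09091, giving 1−D = 0.72727 (working shown to 5 dp, full precision carried).
Station 2: N=191, proportions 0.17801, 0.1623, 0.25654, 0.12565, 0.12565, 0.15183, giving 1−D = 0.82152.
Difference = |0.72727 − 0.82152| = 0.09425, i.e. 0.094 to 3 decimal places.

0.094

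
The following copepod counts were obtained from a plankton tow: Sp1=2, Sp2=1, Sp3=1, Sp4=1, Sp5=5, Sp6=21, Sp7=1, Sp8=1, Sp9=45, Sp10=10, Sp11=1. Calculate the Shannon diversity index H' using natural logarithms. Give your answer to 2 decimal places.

Total N = 2+1+1+1+5+21+1+1+45+10+1 = 89, so the proportions are 0.0225, 0.0112, 0.0112, 0.0112, 0.0562, 0.236, 0.0112, 0.0112, 0.5056, 0.1124, 0.0112 (working shown to 4 dp, full precision carried).
Each pᵢ ln pᵢ term: 0.0225×(-3.7955)=-0.0853, 0.0112×(-4.4886)=-0.0504, 0.0112×(-4.4886)=-0.0504, 0.0112×(-4.4886)=-0.0504, 0.0562×(-2.8792)=-0.1618, 0.236×(-1.4441)=-0.3407, 0.0112×(-4.4886)=-0.0504, 0.0112×(-4.4886)=-0.0504, 0.5056×(-0.6820)=-0.3448, 0.1124×(-2.1861)=-0.2456, 0.0112×(-4.4886)=-0.0504.
Sum = -1.4808, so H' = 1.48.

1.48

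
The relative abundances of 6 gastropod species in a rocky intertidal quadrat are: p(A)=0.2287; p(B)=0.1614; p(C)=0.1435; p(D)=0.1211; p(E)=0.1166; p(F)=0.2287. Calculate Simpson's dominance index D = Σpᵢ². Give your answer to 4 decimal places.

0.1795

D = 0.2287² + 0.1614² + 0.1435² + 0.1211² + 0.1166² + 0.2287² = 0.052304 + 0.026050 + 0.020592 + 0.014665 + 0.013596 + 0.052304 = 0.179510 (working shown to 6 dp, full precision carried).
To 4 decimal places, D = 0.1795.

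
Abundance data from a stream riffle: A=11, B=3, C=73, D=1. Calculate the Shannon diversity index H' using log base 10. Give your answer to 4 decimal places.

0.2523

Total N = 11+3+73+1 = 88, so the proportions are 0.125, 0.034091, 0.829545, 0.011364 (working shown to 6 dp, full precision carried).
Each pᵢ log₁₀ pᵢ term: 0.125×(-0.903090)=-0.112886, 0.034091×(-1.467361)=-0.050024, 0.829545×(-0.081160)=-0.067326, 0.011364×(-1.944483)=-0.022096.
Sum = -0.252332, so H' = 0.2523.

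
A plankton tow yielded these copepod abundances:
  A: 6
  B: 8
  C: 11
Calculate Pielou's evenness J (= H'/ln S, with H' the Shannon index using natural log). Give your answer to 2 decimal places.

0.97

Total N = 6+8+11 = 25, so the proportions are 0.24, 0.32, 0.44 (working shown to 4 dp, full precision carried).
H' = −Σ pᵢ ln pᵢ = −((-0.3425) + (-0.3646) + (-0.3612)) = 1.0684.
With S = 3 species, ln S = 1.0986, so J = 1.0684/1.0986 = 0.9725, i.e. 0.97 to 2 decimal places.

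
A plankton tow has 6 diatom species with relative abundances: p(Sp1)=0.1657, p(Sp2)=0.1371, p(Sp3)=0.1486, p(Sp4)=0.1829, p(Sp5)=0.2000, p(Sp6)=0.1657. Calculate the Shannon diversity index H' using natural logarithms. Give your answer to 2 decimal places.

Each pᵢ ln pᵢ term (working shown to 4 dp, full precision carried): 0.1657×(-1.7976)=-0.2979, 0.1371×(-1.9870)=-0.2724, 0.1486×(-1.9065)=-0.2833, 0.1829×(-1.6988)=-0.3107, 0.2×(-1.6094)=-0.3219, 0.1657×(-1.7976)=-0.2979.
Sum = -1.7840, so H' = 1.78.

1.78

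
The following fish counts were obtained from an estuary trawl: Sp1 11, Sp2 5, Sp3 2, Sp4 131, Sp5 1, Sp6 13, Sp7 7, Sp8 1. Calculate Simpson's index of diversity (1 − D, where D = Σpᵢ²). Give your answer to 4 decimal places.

0.4005

Total N = 11+5+2+131+1+13+7+1 = 171, so the proportions are 0.064327, 0.02924, 0.011696, 0.766082, 0.005848, 0.076023, 0.040936, 0.005848 (working shown to 6 dp, full precision carried).
D = 0.064327² + 0.02924² + 0.011696² + 0.766082² + 0.005848² + 0.076023² + 0.040936² + 0.005848² = 0.004138 + 0.000855 + 0.000137 + 0.586881 + 0.000034 + 0.005780 + 0.001676 + 0.000034 = 0.599535.
So 1 − D = 0.400465, i.e. 0.4005 to 4 decimal places.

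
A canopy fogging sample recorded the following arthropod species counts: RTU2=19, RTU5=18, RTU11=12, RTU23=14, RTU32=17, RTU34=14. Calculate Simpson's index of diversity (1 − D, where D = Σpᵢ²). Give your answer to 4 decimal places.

Total N = 19+18+12+14+17+14 = 94, so the proportions are 0.202128, 0.191489, 0.12766, 0.148936, 0.180851, 0.148936 (working shown to 6 dp, full precision carried).
D = 0.202128² + 0.191489² + 0.12766² + 0.148936² + 0.180851² + 0.148936² = 0.040856 + 0.036668 + 0.016297 + 0.022182 + 0.032707 + 0.022182 = 0.170892.
So 1 − D = 0.829108, i.e. 0.8291 to 4 decimal places.

0.8291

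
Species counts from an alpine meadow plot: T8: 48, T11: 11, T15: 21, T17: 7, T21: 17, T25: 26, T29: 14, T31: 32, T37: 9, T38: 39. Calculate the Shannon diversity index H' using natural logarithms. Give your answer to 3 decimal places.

2.139

Total N = 48+11+21+7+17+26+14+32+9+39 = 224, so the proportions are 0.21429, 0.04911, 0.09375, 0.03125, 0.07589, 0.11607, 0.0625, 0.14286, 0.04018, 0.17411 (working shown to 5 dp, full precision carried).
Each pᵢ ln pᵢ term: 0.21429×(-1.54045)=-0.33010, 0.04911×(-3.01375)=-0.14800, 0.09375×(-2.36712)=-0.22192, 0.03125×(-3.46574)=-0.10830, 0.07589×(-2.57843)=-0.19568, 0.11607×(-2.15355)=-0.24997, 0.0625×(-2.77259)=-0.17329, 0.14286×(-1.94591)=-0.27799, 0.04018×(-3.21442)=-0.12915, 0.17411×(-1.74808)=-0.30435.
Sum = -2.13874, so H' = 2.139.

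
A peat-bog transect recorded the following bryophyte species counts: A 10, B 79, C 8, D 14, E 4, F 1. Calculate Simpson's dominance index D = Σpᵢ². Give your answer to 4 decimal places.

Total N = 10+79+8+14+4+1 = 116, so the proportions are 0.086207, 0.681034, 0.068966, 0.12069, 0.034483, 0.008621 (working shown to 6 dp, full precision carried).
D = 0.086207² + 0.681034² + 0.068966² + 0.12069² + 0.034483² + 0.008621² = 0.007432 + 0.463808 + 0.004756 + 0.014566 + 0.001189 + 0.000074 = 0.491825.
To 4 decimal places, D = 0.4918.

0.4918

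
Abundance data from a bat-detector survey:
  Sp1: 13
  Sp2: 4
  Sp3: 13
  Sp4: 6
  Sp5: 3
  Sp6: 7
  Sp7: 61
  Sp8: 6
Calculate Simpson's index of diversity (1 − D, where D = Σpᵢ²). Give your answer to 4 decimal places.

Total N = 13+4+13+6+3+7+61+6 = 113, so the proportions are 0.115044, 0.035398, 0.115044, 0.053097, 0.026549, 0.061947, 0.539823, 0.053097 (working shown to 6 dp, full precision carried).
D = 0.115044² + 0.035398² + 0.115044² + 0.053097² + 0.026549² + 0.061947² + 0.539823² + 0.053097² = 0.013235 + 0.001253 + 0.013235 + 0.002819 + 0.000705 + 0.003837 + 0.291409 + 0.002819 = 0.329313.
So 1 − D = 0.670687, i.e. 0.6707 to 4 decimal places.

0.6707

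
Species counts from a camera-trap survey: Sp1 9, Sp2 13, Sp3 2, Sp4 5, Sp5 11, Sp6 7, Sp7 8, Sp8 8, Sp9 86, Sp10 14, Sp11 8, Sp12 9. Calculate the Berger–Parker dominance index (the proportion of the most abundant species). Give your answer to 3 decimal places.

Total N = 9+13+2+5+11+7+8+8+86+14+8+9 = 180, so the proportions are 0.05, 0.07222, 0.01111, 0.02778, 0.06111, 0.03889, 0.04444, 0.04444, 0.47778, 0.07778, 0.04444, 0.05 (working shown to 5 dp, full precision carried).
The largest proportion is 0.47778, i.e. d = 0.478 to 3 decimal places.

0.478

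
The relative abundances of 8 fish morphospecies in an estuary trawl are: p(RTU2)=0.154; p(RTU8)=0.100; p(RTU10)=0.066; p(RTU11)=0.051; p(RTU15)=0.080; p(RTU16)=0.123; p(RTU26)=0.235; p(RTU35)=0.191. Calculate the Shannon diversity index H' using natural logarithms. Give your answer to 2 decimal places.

1.97

Each pᵢ ln pᵢ term (working shown to 4 dp, full precision carried): 0.154×(-1.8708)=-0.2881, 0.1×(-2.3026)=-0.2303, 0.066×(-2.7181)=-0.1794, 0.051×(-2.9759)=-0.1518, 0.08×(-2.5257)=-0.2021, 0.123×(-2.0956)=-0.2578, 0.235×(-1.4482)=-0.3403, 0.191×(-1.6555)=-0.3162.
Sum = -1.9659, so H' = 1.97.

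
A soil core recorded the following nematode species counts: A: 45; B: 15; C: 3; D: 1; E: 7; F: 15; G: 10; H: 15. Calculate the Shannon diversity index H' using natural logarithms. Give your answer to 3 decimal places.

1.709

Total N = 45+15+3+1+7+15+10+15 = 111, so the proportions are 0.40541, 0.13514, 0.02703, 0.00901, 0.06306, 0.13514, 0.09009, 0.13514 (working shown to 5 dp, full precision carried).
Each pᵢ ln pᵢ term: 0.40541×(-0.90287)=-0.36603, 0.13514×(-2.00148)=-0.27047, 0.02703×(-3.61092)=-0.09759, 0.00901×(-4.70953)=-0.04243, 0.06306×(-2.76362)=-0.17428, 0.13514×(-2.00148)=-0.27047, 0.09009×(-2.40695)=-0.21684, 0.13514×(-2.00148)=-0.27047.
Sum = -1.70858, so H' = 1.709.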